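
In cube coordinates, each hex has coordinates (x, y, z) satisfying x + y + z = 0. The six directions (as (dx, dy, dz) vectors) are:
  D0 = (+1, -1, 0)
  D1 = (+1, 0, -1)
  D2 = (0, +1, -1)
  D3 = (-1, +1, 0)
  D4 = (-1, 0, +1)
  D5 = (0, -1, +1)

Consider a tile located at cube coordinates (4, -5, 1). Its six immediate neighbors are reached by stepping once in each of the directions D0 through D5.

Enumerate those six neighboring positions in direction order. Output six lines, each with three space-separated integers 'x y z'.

Answer: 5 -6 1
5 -5 0
4 -4 0
3 -4 1
3 -5 2
4 -6 2

Derivation:
Center: (4, -5, 1). Add each direction:
  D0: (4, -5, 1) + (1, -1, 0) = (5, -6, 1)
  D1: (4, -5, 1) + (1, 0, -1) = (5, -5, 0)
  D2: (4, -5, 1) + (0, 1, -1) = (4, -4, 0)
  D3: (4, -5, 1) + (-1, 1, 0) = (3, -4, 1)
  D4: (4, -5, 1) + (-1, 0, 1) = (3, -5, 2)
  D5: (4, -5, 1) + (0, -1, 1) = (4, -6, 2)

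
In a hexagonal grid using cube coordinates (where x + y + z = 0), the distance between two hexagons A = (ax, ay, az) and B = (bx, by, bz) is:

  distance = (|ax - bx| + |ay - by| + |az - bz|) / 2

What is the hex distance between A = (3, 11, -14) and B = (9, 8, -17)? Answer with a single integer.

Answer: 6

Derivation:
|ax - bx| = |3 - 9| = 6
|ay - by| = |11 - 8| = 3
|az - bz| = |-14 - (-17)| = 3
distance = (6 + 3 + 3) / 2 = 12 / 2 = 6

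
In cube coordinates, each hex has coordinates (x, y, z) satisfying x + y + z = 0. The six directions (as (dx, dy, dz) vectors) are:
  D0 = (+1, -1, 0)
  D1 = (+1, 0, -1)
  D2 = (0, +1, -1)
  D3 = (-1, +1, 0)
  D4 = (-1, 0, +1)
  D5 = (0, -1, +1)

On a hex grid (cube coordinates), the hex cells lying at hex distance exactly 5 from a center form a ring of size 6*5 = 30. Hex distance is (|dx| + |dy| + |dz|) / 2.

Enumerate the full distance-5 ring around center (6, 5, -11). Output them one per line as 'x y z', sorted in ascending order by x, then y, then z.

Answer: 1 5 -6
1 6 -7
1 7 -8
1 8 -9
1 9 -10
1 10 -11
2 4 -6
2 10 -12
3 3 -6
3 10 -13
4 2 -6
4 10 -14
5 1 -6
5 10 -15
6 0 -6
6 10 -16
7 0 -7
7 9 -16
8 0 -8
8 8 -16
9 0 -9
9 7 -16
10 0 -10
10 6 -16
11 0 -11
11 1 -12
11 2 -13
11 3 -14
11 4 -15
11 5 -16

Derivation:
Walk ring at distance 5 from (6, 5, -11):
Start at center + D4*5 = (1, 5, -6)
  hex 0: (1, 5, -6)
  hex 1: (2, 4, -6)
  hex 2: (3, 3, -6)
  hex 3: (4, 2, -6)
  hex 4: (5, 1, -6)
  hex 5: (6, 0, -6)
  hex 6: (7, 0, -7)
  hex 7: (8, 0, -8)
  hex 8: (9, 0, -9)
  hex 9: (10, 0, -10)
  hex 10: (11, 0, -11)
  hex 11: (11, 1, -12)
  hex 12: (11, 2, -13)
  hex 13: (11, 3, -14)
  hex 14: (11, 4, -15)
  hex 15: (11, 5, -16)
  hex 16: (10, 6, -16)
  hex 17: (9, 7, -16)
  hex 18: (8, 8, -16)
  hex 19: (7, 9, -16)
  hex 20: (6, 10, -16)
  hex 21: (5, 10, -15)
  hex 22: (4, 10, -14)
  hex 23: (3, 10, -13)
  hex 24: (2, 10, -12)
  hex 25: (1, 10, -11)
  hex 26: (1, 9, -10)
  hex 27: (1, 8, -9)
  hex 28: (1, 7, -8)
  hex 29: (1, 6, -7)
Sorted: 30 hexes.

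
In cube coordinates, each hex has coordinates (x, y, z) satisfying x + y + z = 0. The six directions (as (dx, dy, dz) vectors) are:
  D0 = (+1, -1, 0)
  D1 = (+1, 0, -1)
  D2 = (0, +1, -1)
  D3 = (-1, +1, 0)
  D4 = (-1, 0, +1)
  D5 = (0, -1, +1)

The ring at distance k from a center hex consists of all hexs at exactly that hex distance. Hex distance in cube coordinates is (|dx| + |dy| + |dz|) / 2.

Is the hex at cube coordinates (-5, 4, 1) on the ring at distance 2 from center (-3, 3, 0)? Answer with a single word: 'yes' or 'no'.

Answer: yes

Derivation:
|px - cx| = |-5 - (-3)| = 2
|py - cy| = |4 - 3| = 1
|pz - cz| = |1 - 0| = 1
distance = (2+1+1)/2 = 4/2 = 2
radius = 2; distance == radius -> yes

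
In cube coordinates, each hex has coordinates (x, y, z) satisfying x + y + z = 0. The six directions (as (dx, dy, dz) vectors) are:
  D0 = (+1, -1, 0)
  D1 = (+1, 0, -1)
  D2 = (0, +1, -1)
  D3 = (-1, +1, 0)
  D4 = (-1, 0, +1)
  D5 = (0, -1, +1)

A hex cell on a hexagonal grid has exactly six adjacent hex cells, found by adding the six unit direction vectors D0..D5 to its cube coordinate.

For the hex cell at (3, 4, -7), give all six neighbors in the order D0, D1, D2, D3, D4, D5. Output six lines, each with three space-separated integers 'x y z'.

Center: (3, 4, -7). Add each direction:
  D0: (3, 4, -7) + (1, -1, 0) = (4, 3, -7)
  D1: (3, 4, -7) + (1, 0, -1) = (4, 4, -8)
  D2: (3, 4, -7) + (0, 1, -1) = (3, 5, -8)
  D3: (3, 4, -7) + (-1, 1, 0) = (2, 5, -7)
  D4: (3, 4, -7) + (-1, 0, 1) = (2, 4, -6)
  D5: (3, 4, -7) + (0, -1, 1) = (3, 3, -6)

Answer: 4 3 -7
4 4 -8
3 5 -8
2 5 -7
2 4 -6
3 3 -6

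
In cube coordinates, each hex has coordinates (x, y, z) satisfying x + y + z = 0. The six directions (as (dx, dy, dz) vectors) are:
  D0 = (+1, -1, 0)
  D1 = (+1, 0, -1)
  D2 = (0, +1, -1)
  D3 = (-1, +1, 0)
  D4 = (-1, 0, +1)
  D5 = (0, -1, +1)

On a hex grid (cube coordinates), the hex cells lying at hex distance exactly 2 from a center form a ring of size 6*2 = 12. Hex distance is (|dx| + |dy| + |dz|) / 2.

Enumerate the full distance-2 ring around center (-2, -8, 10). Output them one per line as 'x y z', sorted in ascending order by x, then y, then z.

Answer: -4 -8 12
-4 -7 11
-4 -6 10
-3 -9 12
-3 -6 9
-2 -10 12
-2 -6 8
-1 -10 11
-1 -7 8
0 -10 10
0 -9 9
0 -8 8

Derivation:
Walk ring at distance 2 from (-2, -8, 10):
Start at center + D4*2 = (-4, -8, 12)
  hex 0: (-4, -8, 12)
  hex 1: (-3, -9, 12)
  hex 2: (-2, -10, 12)
  hex 3: (-1, -10, 11)
  hex 4: (0, -10, 10)
  hex 5: (0, -9, 9)
  hex 6: (0, -8, 8)
  hex 7: (-1, -7, 8)
  hex 8: (-2, -6, 8)
  hex 9: (-3, -6, 9)
  hex 10: (-4, -6, 10)
  hex 11: (-4, -7, 11)
Sorted: 12 hexes.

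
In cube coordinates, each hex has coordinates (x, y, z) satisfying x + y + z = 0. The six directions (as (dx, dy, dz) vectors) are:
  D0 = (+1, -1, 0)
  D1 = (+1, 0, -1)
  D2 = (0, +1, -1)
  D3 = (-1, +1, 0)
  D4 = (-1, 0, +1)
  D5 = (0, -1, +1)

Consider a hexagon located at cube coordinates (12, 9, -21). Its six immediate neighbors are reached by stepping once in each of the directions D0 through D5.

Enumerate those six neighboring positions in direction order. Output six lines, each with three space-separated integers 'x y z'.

Center: (12, 9, -21). Add each direction:
  D0: (12, 9, -21) + (1, -1, 0) = (13, 8, -21)
  D1: (12, 9, -21) + (1, 0, -1) = (13, 9, -22)
  D2: (12, 9, -21) + (0, 1, -1) = (12, 10, -22)
  D3: (12, 9, -21) + (-1, 1, 0) = (11, 10, -21)
  D4: (12, 9, -21) + (-1, 0, 1) = (11, 9, -20)
  D5: (12, 9, -21) + (0, -1, 1) = (12, 8, -20)

Answer: 13 8 -21
13 9 -22
12 10 -22
11 10 -21
11 9 -20
12 8 -20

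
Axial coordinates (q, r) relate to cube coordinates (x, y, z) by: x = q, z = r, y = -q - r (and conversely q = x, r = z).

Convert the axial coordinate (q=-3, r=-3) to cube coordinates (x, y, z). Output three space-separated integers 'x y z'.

Answer: -3 6 -3

Derivation:
x = q = -3
z = r = -3
y = -x - z = -(-3) - (-3) = 6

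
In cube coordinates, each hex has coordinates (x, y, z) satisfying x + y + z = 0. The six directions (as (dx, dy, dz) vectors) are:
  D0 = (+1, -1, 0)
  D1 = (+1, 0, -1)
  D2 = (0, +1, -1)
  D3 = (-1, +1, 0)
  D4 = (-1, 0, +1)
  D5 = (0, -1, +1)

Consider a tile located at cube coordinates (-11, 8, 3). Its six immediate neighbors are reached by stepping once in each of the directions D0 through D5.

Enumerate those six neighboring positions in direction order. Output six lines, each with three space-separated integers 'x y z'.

Center: (-11, 8, 3). Add each direction:
  D0: (-11, 8, 3) + (1, -1, 0) = (-10, 7, 3)
  D1: (-11, 8, 3) + (1, 0, -1) = (-10, 8, 2)
  D2: (-11, 8, 3) + (0, 1, -1) = (-11, 9, 2)
  D3: (-11, 8, 3) + (-1, 1, 0) = (-12, 9, 3)
  D4: (-11, 8, 3) + (-1, 0, 1) = (-12, 8, 4)
  D5: (-11, 8, 3) + (0, -1, 1) = (-11, 7, 4)

Answer: -10 7 3
-10 8 2
-11 9 2
-12 9 3
-12 8 4
-11 7 4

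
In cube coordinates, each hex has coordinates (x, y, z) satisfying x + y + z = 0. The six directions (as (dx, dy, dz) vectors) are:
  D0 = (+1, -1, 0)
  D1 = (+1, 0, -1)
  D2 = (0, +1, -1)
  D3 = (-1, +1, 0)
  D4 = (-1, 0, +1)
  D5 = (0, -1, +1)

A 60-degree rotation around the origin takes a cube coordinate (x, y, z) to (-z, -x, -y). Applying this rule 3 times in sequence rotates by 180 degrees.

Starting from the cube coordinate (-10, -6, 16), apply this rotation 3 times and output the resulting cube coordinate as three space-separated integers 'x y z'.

Answer: 10 6 -16

Derivation:
Start: (-10, -6, 16)
Step 1: (-10, -6, 16) -> (-(16), -(-10), -(-6)) = (-16, 10, 6)
Step 2: (-16, 10, 6) -> (-(6), -(-16), -(10)) = (-6, 16, -10)
Step 3: (-6, 16, -10) -> (-(-10), -(-6), -(16)) = (10, 6, -16)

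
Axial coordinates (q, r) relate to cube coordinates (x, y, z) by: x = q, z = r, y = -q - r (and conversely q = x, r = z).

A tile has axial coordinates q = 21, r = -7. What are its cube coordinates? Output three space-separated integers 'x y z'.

Answer: 21 -14 -7

Derivation:
x = q = 21
z = r = -7
y = -x - z = -(21) - (-7) = -14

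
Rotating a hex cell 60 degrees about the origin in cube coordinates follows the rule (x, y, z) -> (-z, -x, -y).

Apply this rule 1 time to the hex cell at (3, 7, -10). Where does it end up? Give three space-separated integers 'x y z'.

Answer: 10 -3 -7

Derivation:
Start: (3, 7, -10)
Step 1: (3, 7, -10) -> (-(-10), -(3), -(7)) = (10, -3, -7)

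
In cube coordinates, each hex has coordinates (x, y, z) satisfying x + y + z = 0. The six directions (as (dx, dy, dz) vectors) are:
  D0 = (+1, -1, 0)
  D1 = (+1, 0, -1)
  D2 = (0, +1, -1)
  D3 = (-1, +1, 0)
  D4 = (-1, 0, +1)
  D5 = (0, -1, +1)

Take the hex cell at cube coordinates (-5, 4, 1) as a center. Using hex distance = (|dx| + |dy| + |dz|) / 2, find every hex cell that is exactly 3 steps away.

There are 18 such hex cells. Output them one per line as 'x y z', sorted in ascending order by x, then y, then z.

Walk ring at distance 3 from (-5, 4, 1):
Start at center + D4*3 = (-8, 4, 4)
  hex 0: (-8, 4, 4)
  hex 1: (-7, 3, 4)
  hex 2: (-6, 2, 4)
  hex 3: (-5, 1, 4)
  hex 4: (-4, 1, 3)
  hex 5: (-3, 1, 2)
  hex 6: (-2, 1, 1)
  hex 7: (-2, 2, 0)
  hex 8: (-2, 3, -1)
  hex 9: (-2, 4, -2)
  hex 10: (-3, 5, -2)
  hex 11: (-4, 6, -2)
  hex 12: (-5, 7, -2)
  hex 13: (-6, 7, -1)
  hex 14: (-7, 7, 0)
  hex 15: (-8, 7, 1)
  hex 16: (-8, 6, 2)
  hex 17: (-8, 5, 3)
Sorted: 18 hexes.

Answer: -8 4 4
-8 5 3
-8 6 2
-8 7 1
-7 3 4
-7 7 0
-6 2 4
-6 7 -1
-5 1 4
-5 7 -2
-4 1 3
-4 6 -2
-3 1 2
-3 5 -2
-2 1 1
-2 2 0
-2 3 -1
-2 4 -2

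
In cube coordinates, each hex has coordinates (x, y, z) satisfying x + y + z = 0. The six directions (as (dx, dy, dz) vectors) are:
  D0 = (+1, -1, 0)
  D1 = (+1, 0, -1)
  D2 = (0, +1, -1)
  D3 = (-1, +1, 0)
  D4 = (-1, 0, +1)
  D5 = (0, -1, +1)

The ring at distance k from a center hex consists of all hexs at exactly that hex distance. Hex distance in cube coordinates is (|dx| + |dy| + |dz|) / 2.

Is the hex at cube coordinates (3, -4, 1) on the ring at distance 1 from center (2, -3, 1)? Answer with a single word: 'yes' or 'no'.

Answer: yes

Derivation:
|px - cx| = |3 - 2| = 1
|py - cy| = |-4 - (-3)| = 1
|pz - cz| = |1 - 1| = 0
distance = (1+1+0)/2 = 2/2 = 1
radius = 1; distance == radius -> yes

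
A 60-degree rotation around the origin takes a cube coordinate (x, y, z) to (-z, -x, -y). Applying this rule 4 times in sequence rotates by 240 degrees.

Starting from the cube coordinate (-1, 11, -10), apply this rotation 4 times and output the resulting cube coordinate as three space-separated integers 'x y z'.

Answer: -10 -1 11

Derivation:
Start: (-1, 11, -10)
Step 1: (-1, 11, -10) -> (-(-10), -(-1), -(11)) = (10, 1, -11)
Step 2: (10, 1, -11) -> (-(-11), -(10), -(1)) = (11, -10, -1)
Step 3: (11, -10, -1) -> (-(-1), -(11), -(-10)) = (1, -11, 10)
Step 4: (1, -11, 10) -> (-(10), -(1), -(-11)) = (-10, -1, 11)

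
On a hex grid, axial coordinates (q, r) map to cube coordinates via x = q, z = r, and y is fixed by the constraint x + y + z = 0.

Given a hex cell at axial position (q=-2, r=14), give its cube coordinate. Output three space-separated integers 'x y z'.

Answer: -2 -12 14

Derivation:
x = q = -2
z = r = 14
y = -x - z = -(-2) - (14) = -12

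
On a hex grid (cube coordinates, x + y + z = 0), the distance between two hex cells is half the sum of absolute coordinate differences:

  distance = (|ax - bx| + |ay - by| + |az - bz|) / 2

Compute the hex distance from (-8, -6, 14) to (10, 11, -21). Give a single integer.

|ax - bx| = |-8 - 10| = 18
|ay - by| = |-6 - 11| = 17
|az - bz| = |14 - (-21)| = 35
distance = (18 + 17 + 35) / 2 = 70 / 2 = 35

Answer: 35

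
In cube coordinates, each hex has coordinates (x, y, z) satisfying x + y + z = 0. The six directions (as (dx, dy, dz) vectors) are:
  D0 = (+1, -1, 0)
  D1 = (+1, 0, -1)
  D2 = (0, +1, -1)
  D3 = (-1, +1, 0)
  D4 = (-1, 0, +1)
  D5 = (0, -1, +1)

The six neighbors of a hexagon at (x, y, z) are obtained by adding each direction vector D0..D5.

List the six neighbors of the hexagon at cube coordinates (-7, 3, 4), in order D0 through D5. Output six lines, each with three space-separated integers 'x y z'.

Center: (-7, 3, 4). Add each direction:
  D0: (-7, 3, 4) + (1, -1, 0) = (-6, 2, 4)
  D1: (-7, 3, 4) + (1, 0, -1) = (-6, 3, 3)
  D2: (-7, 3, 4) + (0, 1, -1) = (-7, 4, 3)
  D3: (-7, 3, 4) + (-1, 1, 0) = (-8, 4, 4)
  D4: (-7, 3, 4) + (-1, 0, 1) = (-8, 3, 5)
  D5: (-7, 3, 4) + (0, -1, 1) = (-7, 2, 5)

Answer: -6 2 4
-6 3 3
-7 4 3
-8 4 4
-8 3 5
-7 2 5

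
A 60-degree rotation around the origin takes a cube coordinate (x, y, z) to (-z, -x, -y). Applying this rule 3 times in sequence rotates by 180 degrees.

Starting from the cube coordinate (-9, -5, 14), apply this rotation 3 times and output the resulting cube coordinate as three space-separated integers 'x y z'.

Start: (-9, -5, 14)
Step 1: (-9, -5, 14) -> (-(14), -(-9), -(-5)) = (-14, 9, 5)
Step 2: (-14, 9, 5) -> (-(5), -(-14), -(9)) = (-5, 14, -9)
Step 3: (-5, 14, -9) -> (-(-9), -(-5), -(14)) = (9, 5, -14)

Answer: 9 5 -14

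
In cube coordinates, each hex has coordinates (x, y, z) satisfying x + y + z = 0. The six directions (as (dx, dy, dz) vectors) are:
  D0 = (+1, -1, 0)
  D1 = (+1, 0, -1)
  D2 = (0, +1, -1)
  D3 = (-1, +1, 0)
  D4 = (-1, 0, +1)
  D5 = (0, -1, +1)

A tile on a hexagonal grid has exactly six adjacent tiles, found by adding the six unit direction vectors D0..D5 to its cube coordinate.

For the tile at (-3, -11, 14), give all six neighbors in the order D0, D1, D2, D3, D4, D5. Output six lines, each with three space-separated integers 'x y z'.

Answer: -2 -12 14
-2 -11 13
-3 -10 13
-4 -10 14
-4 -11 15
-3 -12 15

Derivation:
Center: (-3, -11, 14). Add each direction:
  D0: (-3, -11, 14) + (1, -1, 0) = (-2, -12, 14)
  D1: (-3, -11, 14) + (1, 0, -1) = (-2, -11, 13)
  D2: (-3, -11, 14) + (0, 1, -1) = (-3, -10, 13)
  D3: (-3, -11, 14) + (-1, 1, 0) = (-4, -10, 14)
  D4: (-3, -11, 14) + (-1, 0, 1) = (-4, -11, 15)
  D5: (-3, -11, 14) + (0, -1, 1) = (-3, -12, 15)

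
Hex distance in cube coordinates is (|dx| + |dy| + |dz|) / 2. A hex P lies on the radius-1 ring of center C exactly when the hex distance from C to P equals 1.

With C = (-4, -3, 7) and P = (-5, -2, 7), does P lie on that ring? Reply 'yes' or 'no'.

Answer: yes

Derivation:
|px - cx| = |-5 - (-4)| = 1
|py - cy| = |-2 - (-3)| = 1
|pz - cz| = |7 - 7| = 0
distance = (1+1+0)/2 = 2/2 = 1
radius = 1; distance == radius -> yes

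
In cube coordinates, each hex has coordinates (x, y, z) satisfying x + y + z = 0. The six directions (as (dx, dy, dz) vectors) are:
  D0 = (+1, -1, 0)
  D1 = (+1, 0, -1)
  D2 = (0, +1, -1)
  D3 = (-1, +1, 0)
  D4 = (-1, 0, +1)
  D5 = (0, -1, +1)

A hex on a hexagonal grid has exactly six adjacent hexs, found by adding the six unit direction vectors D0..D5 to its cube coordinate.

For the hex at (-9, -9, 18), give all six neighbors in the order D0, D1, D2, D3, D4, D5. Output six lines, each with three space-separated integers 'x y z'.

Center: (-9, -9, 18). Add each direction:
  D0: (-9, -9, 18) + (1, -1, 0) = (-8, -10, 18)
  D1: (-9, -9, 18) + (1, 0, -1) = (-8, -9, 17)
  D2: (-9, -9, 18) + (0, 1, -1) = (-9, -8, 17)
  D3: (-9, -9, 18) + (-1, 1, 0) = (-10, -8, 18)
  D4: (-9, -9, 18) + (-1, 0, 1) = (-10, -9, 19)
  D5: (-9, -9, 18) + (0, -1, 1) = (-9, -10, 19)

Answer: -8 -10 18
-8 -9 17
-9 -8 17
-10 -8 18
-10 -9 19
-9 -10 19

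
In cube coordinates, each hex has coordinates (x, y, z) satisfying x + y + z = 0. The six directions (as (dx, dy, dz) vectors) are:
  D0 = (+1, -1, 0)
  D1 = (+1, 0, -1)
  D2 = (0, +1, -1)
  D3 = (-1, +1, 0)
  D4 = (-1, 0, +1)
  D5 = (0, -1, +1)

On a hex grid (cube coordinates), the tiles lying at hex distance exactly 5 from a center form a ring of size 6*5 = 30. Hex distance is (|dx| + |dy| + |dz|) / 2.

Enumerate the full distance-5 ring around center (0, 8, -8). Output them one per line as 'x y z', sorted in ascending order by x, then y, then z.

Walk ring at distance 5 from (0, 8, -8):
Start at center + D4*5 = (-5, 8, -3)
  hex 0: (-5, 8, -3)
  hex 1: (-4, 7, -3)
  hex 2: (-3, 6, -3)
  hex 3: (-2, 5, -3)
  hex 4: (-1, 4, -3)
  hex 5: (0, 3, -3)
  hex 6: (1, 3, -4)
  hex 7: (2, 3, -5)
  hex 8: (3, 3, -6)
  hex 9: (4, 3, -7)
  hex 10: (5, 3, -8)
  hex 11: (5, 4, -9)
  hex 12: (5, 5, -10)
  hex 13: (5, 6, -11)
  hex 14: (5, 7, -12)
  hex 15: (5, 8, -13)
  hex 16: (4, 9, -13)
  hex 17: (3, 10, -13)
  hex 18: (2, 11, -13)
  hex 19: (1, 12, -13)
  hex 20: (0, 13, -13)
  hex 21: (-1, 13, -12)
  hex 22: (-2, 13, -11)
  hex 23: (-3, 13, -10)
  hex 24: (-4, 13, -9)
  hex 25: (-5, 13, -8)
  hex 26: (-5, 12, -7)
  hex 27: (-5, 11, -6)
  hex 28: (-5, 10, -5)
  hex 29: (-5, 9, -4)
Sorted: 30 hexes.

Answer: -5 8 -3
-5 9 -4
-5 10 -5
-5 11 -6
-5 12 -7
-5 13 -8
-4 7 -3
-4 13 -9
-3 6 -3
-3 13 -10
-2 5 -3
-2 13 -11
-1 4 -3
-1 13 -12
0 3 -3
0 13 -13
1 3 -4
1 12 -13
2 3 -5
2 11 -13
3 3 -6
3 10 -13
4 3 -7
4 9 -13
5 3 -8
5 4 -9
5 5 -10
5 6 -11
5 7 -12
5 8 -13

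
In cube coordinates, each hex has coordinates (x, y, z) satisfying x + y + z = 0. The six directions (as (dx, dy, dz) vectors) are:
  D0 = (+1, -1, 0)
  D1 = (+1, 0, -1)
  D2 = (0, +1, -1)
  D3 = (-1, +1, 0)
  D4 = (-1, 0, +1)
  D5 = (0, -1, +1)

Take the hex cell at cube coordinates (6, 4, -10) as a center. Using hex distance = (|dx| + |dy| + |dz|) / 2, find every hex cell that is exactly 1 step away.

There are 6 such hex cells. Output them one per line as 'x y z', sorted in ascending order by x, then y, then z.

Walk ring at distance 1 from (6, 4, -10):
Start at center + D4*1 = (5, 4, -9)
  hex 0: (5, 4, -9)
  hex 1: (6, 3, -9)
  hex 2: (7, 3, -10)
  hex 3: (7, 4, -11)
  hex 4: (6, 5, -11)
  hex 5: (5, 5, -10)
Sorted: 6 hexes.

Answer: 5 4 -9
5 5 -10
6 3 -9
6 5 -11
7 3 -10
7 4 -11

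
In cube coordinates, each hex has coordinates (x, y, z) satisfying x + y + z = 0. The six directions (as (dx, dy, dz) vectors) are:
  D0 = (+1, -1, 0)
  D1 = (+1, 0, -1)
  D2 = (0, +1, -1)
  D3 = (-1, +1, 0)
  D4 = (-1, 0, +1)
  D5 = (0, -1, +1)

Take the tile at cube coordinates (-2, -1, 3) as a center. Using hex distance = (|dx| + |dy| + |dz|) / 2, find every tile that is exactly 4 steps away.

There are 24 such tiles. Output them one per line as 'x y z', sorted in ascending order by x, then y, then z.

Walk ring at distance 4 from (-2, -1, 3):
Start at center + D4*4 = (-6, -1, 7)
  hex 0: (-6, -1, 7)
  hex 1: (-5, -2, 7)
  hex 2: (-4, -3, 7)
  hex 3: (-3, -4, 7)
  hex 4: (-2, -5, 7)
  hex 5: (-1, -5, 6)
  hex 6: (0, -5, 5)
  hex 7: (1, -5, 4)
  hex 8: (2, -5, 3)
  hex 9: (2, -4, 2)
  hex 10: (2, -3, 1)
  hex 11: (2, -2, 0)
  hex 12: (2, -1, -1)
  hex 13: (1, 0, -1)
  hex 14: (0, 1, -1)
  hex 15: (-1, 2, -1)
  hex 16: (-2, 3, -1)
  hex 17: (-3, 3, 0)
  hex 18: (-4, 3, 1)
  hex 19: (-5, 3, 2)
  hex 20: (-6, 3, 3)
  hex 21: (-6, 2, 4)
  hex 22: (-6, 1, 5)
  hex 23: (-6, 0, 6)
Sorted: 24 hexes.

Answer: -6 -1 7
-6 0 6
-6 1 5
-6 2 4
-6 3 3
-5 -2 7
-5 3 2
-4 -3 7
-4 3 1
-3 -4 7
-3 3 0
-2 -5 7
-2 3 -1
-1 -5 6
-1 2 -1
0 -5 5
0 1 -1
1 -5 4
1 0 -1
2 -5 3
2 -4 2
2 -3 1
2 -2 0
2 -1 -1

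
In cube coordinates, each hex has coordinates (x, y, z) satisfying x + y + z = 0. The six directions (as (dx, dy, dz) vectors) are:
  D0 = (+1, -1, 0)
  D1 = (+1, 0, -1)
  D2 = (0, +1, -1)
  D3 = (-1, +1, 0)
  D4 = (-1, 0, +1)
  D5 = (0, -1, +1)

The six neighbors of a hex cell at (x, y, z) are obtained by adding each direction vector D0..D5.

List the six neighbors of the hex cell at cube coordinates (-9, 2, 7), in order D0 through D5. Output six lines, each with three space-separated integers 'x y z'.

Center: (-9, 2, 7). Add each direction:
  D0: (-9, 2, 7) + (1, -1, 0) = (-8, 1, 7)
  D1: (-9, 2, 7) + (1, 0, -1) = (-8, 2, 6)
  D2: (-9, 2, 7) + (0, 1, -1) = (-9, 3, 6)
  D3: (-9, 2, 7) + (-1, 1, 0) = (-10, 3, 7)
  D4: (-9, 2, 7) + (-1, 0, 1) = (-10, 2, 8)
  D5: (-9, 2, 7) + (0, -1, 1) = (-9, 1, 8)

Answer: -8 1 7
-8 2 6
-9 3 6
-10 3 7
-10 2 8
-9 1 8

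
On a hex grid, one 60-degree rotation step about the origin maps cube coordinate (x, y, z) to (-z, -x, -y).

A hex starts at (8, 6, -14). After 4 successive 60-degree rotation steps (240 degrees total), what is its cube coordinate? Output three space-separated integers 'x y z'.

Answer: -14 8 6

Derivation:
Start: (8, 6, -14)
Step 1: (8, 6, -14) -> (-(-14), -(8), -(6)) = (14, -8, -6)
Step 2: (14, -8, -6) -> (-(-6), -(14), -(-8)) = (6, -14, 8)
Step 3: (6, -14, 8) -> (-(8), -(6), -(-14)) = (-8, -6, 14)
Step 4: (-8, -6, 14) -> (-(14), -(-8), -(-6)) = (-14, 8, 6)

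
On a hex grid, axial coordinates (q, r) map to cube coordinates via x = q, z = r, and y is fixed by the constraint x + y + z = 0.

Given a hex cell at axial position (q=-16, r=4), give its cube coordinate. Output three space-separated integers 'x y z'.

x = q = -16
z = r = 4
y = -x - z = -(-16) - (4) = 12

Answer: -16 12 4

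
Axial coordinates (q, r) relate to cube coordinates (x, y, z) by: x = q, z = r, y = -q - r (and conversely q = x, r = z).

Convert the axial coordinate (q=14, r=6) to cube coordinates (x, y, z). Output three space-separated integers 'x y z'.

x = q = 14
z = r = 6
y = -x - z = -(14) - (6) = -20

Answer: 14 -20 6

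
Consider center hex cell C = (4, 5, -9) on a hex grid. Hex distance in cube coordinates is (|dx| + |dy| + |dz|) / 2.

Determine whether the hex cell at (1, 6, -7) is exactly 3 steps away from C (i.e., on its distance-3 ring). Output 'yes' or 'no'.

Answer: yes

Derivation:
|px - cx| = |1 - 4| = 3
|py - cy| = |6 - 5| = 1
|pz - cz| = |-7 - (-9)| = 2
distance = (3+1+2)/2 = 6/2 = 3
radius = 3; distance == radius -> yes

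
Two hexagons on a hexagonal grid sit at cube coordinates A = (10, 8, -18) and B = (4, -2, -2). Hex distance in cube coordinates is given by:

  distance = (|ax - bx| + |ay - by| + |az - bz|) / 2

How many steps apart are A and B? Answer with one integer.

Answer: 16

Derivation:
|ax - bx| = |10 - 4| = 6
|ay - by| = |8 - (-2)| = 10
|az - bz| = |-18 - (-2)| = 16
distance = (6 + 10 + 16) / 2 = 32 / 2 = 16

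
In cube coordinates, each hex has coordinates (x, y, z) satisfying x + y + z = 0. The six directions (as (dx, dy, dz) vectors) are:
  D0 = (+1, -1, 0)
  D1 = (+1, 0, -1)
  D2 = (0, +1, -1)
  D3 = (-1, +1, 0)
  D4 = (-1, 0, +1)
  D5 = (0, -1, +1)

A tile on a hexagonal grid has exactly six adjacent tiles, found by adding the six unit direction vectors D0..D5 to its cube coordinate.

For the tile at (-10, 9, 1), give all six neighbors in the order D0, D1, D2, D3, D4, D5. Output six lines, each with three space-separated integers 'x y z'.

Center: (-10, 9, 1). Add each direction:
  D0: (-10, 9, 1) + (1, -1, 0) = (-9, 8, 1)
  D1: (-10, 9, 1) + (1, 0, -1) = (-9, 9, 0)
  D2: (-10, 9, 1) + (0, 1, -1) = (-10, 10, 0)
  D3: (-10, 9, 1) + (-1, 1, 0) = (-11, 10, 1)
  D4: (-10, 9, 1) + (-1, 0, 1) = (-11, 9, 2)
  D5: (-10, 9, 1) + (0, -1, 1) = (-10, 8, 2)

Answer: -9 8 1
-9 9 0
-10 10 0
-11 10 1
-11 9 2
-10 8 2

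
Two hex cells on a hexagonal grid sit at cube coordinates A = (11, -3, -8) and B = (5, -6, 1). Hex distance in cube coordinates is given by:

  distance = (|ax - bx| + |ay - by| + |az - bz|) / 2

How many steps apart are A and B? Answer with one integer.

|ax - bx| = |11 - 5| = 6
|ay - by| = |-3 - (-6)| = 3
|az - bz| = |-8 - 1| = 9
distance = (6 + 3 + 9) / 2 = 18 / 2 = 9

Answer: 9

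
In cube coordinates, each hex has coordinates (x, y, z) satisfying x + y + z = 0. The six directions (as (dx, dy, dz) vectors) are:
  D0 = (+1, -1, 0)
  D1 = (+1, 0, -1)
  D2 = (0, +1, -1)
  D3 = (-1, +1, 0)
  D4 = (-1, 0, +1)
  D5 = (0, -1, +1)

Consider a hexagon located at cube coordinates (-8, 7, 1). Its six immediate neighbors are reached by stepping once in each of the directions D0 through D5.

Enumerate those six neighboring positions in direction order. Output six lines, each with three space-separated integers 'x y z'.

Center: (-8, 7, 1). Add each direction:
  D0: (-8, 7, 1) + (1, -1, 0) = (-7, 6, 1)
  D1: (-8, 7, 1) + (1, 0, -1) = (-7, 7, 0)
  D2: (-8, 7, 1) + (0, 1, -1) = (-8, 8, 0)
  D3: (-8, 7, 1) + (-1, 1, 0) = (-9, 8, 1)
  D4: (-8, 7, 1) + (-1, 0, 1) = (-9, 7, 2)
  D5: (-8, 7, 1) + (0, -1, 1) = (-8, 6, 2)

Answer: -7 6 1
-7 7 0
-8 8 0
-9 8 1
-9 7 2
-8 6 2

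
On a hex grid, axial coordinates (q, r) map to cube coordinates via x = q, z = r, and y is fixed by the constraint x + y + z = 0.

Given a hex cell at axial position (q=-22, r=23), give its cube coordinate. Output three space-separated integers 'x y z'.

x = q = -22
z = r = 23
y = -x - z = -(-22) - (23) = -1

Answer: -22 -1 23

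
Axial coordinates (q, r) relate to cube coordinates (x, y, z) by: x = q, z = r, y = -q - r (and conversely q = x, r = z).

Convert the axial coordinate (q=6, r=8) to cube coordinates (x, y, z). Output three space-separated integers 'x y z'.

x = q = 6
z = r = 8
y = -x - z = -(6) - (8) = -14

Answer: 6 -14 8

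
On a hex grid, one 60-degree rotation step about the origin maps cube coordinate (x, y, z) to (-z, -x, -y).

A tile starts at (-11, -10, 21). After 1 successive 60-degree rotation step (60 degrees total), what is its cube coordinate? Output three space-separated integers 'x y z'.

Answer: -21 11 10

Derivation:
Start: (-11, -10, 21)
Step 1: (-11, -10, 21) -> (-(21), -(-11), -(-10)) = (-21, 11, 10)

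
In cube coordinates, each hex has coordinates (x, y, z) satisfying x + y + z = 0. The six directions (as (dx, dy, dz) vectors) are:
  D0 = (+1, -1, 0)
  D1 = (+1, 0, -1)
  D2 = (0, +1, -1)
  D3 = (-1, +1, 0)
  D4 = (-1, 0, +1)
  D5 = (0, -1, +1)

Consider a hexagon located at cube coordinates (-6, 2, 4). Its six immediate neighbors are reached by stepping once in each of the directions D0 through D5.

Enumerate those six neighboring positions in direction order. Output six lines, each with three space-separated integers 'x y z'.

Center: (-6, 2, 4). Add each direction:
  D0: (-6, 2, 4) + (1, -1, 0) = (-5, 1, 4)
  D1: (-6, 2, 4) + (1, 0, -1) = (-5, 2, 3)
  D2: (-6, 2, 4) + (0, 1, -1) = (-6, 3, 3)
  D3: (-6, 2, 4) + (-1, 1, 0) = (-7, 3, 4)
  D4: (-6, 2, 4) + (-1, 0, 1) = (-7, 2, 5)
  D5: (-6, 2, 4) + (0, -1, 1) = (-6, 1, 5)

Answer: -5 1 4
-5 2 3
-6 3 3
-7 3 4
-7 2 5
-6 1 5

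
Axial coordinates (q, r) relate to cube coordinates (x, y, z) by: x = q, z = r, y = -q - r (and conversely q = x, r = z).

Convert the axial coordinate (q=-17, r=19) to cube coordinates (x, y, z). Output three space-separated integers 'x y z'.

Answer: -17 -2 19

Derivation:
x = q = -17
z = r = 19
y = -x - z = -(-17) - (19) = -2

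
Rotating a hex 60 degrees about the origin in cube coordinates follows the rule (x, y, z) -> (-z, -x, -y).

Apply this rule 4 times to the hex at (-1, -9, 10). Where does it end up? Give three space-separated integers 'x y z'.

Start: (-1, -9, 10)
Step 1: (-1, -9, 10) -> (-(10), -(-1), -(-9)) = (-10, 1, 9)
Step 2: (-10, 1, 9) -> (-(9), -(-10), -(1)) = (-9, 10, -1)
Step 3: (-9, 10, -1) -> (-(-1), -(-9), -(10)) = (1, 9, -10)
Step 4: (1, 9, -10) -> (-(-10), -(1), -(9)) = (10, -1, -9)

Answer: 10 -1 -9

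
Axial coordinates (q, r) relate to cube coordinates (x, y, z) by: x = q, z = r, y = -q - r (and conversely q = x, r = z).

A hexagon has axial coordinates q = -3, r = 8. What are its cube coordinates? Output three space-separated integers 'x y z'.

Answer: -3 -5 8

Derivation:
x = q = -3
z = r = 8
y = -x - z = -(-3) - (8) = -5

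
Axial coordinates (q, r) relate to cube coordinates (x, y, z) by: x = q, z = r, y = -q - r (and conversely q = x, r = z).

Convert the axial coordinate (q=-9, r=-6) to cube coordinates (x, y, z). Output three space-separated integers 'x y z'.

Answer: -9 15 -6

Derivation:
x = q = -9
z = r = -6
y = -x - z = -(-9) - (-6) = 15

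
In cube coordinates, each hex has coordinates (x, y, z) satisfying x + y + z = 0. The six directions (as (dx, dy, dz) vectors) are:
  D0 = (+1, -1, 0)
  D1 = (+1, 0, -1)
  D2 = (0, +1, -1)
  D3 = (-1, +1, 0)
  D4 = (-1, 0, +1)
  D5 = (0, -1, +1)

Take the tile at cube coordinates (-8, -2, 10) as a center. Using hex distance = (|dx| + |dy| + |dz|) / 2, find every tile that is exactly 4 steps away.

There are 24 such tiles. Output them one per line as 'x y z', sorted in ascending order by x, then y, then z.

Answer: -12 -2 14
-12 -1 13
-12 0 12
-12 1 11
-12 2 10
-11 -3 14
-11 2 9
-10 -4 14
-10 2 8
-9 -5 14
-9 2 7
-8 -6 14
-8 2 6
-7 -6 13
-7 1 6
-6 -6 12
-6 0 6
-5 -6 11
-5 -1 6
-4 -6 10
-4 -5 9
-4 -4 8
-4 -3 7
-4 -2 6

Derivation:
Walk ring at distance 4 from (-8, -2, 10):
Start at center + D4*4 = (-12, -2, 14)
  hex 0: (-12, -2, 14)
  hex 1: (-11, -3, 14)
  hex 2: (-10, -4, 14)
  hex 3: (-9, -5, 14)
  hex 4: (-8, -6, 14)
  hex 5: (-7, -6, 13)
  hex 6: (-6, -6, 12)
  hex 7: (-5, -6, 11)
  hex 8: (-4, -6, 10)
  hex 9: (-4, -5, 9)
  hex 10: (-4, -4, 8)
  hex 11: (-4, -3, 7)
  hex 12: (-4, -2, 6)
  hex 13: (-5, -1, 6)
  hex 14: (-6, 0, 6)
  hex 15: (-7, 1, 6)
  hex 16: (-8, 2, 6)
  hex 17: (-9, 2, 7)
  hex 18: (-10, 2, 8)
  hex 19: (-11, 2, 9)
  hex 20: (-12, 2, 10)
  hex 21: (-12, 1, 11)
  hex 22: (-12, 0, 12)
  hex 23: (-12, -1, 13)
Sorted: 24 hexes.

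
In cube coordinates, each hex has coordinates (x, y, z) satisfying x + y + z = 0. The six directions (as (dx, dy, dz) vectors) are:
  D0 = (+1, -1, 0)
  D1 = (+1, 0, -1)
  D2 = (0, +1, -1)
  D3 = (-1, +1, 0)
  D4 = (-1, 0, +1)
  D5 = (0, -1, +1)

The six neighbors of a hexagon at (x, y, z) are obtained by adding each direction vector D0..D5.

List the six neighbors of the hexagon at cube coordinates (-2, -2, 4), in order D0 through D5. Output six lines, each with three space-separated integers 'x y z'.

Answer: -1 -3 4
-1 -2 3
-2 -1 3
-3 -1 4
-3 -2 5
-2 -3 5

Derivation:
Center: (-2, -2, 4). Add each direction:
  D0: (-2, -2, 4) + (1, -1, 0) = (-1, -3, 4)
  D1: (-2, -2, 4) + (1, 0, -1) = (-1, -2, 3)
  D2: (-2, -2, 4) + (0, 1, -1) = (-2, -1, 3)
  D3: (-2, -2, 4) + (-1, 1, 0) = (-3, -1, 4)
  D4: (-2, -2, 4) + (-1, 0, 1) = (-3, -2, 5)
  D5: (-2, -2, 4) + (0, -1, 1) = (-2, -3, 5)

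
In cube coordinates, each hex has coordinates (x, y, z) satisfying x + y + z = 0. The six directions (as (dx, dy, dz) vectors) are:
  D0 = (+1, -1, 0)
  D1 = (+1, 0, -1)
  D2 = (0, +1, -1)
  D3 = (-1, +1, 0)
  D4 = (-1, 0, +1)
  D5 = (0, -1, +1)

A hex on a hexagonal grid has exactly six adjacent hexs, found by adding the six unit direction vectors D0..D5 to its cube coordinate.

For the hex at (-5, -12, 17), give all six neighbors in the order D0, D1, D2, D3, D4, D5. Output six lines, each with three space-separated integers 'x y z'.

Answer: -4 -13 17
-4 -12 16
-5 -11 16
-6 -11 17
-6 -12 18
-5 -13 18

Derivation:
Center: (-5, -12, 17). Add each direction:
  D0: (-5, -12, 17) + (1, -1, 0) = (-4, -13, 17)
  D1: (-5, -12, 17) + (1, 0, -1) = (-4, -12, 16)
  D2: (-5, -12, 17) + (0, 1, -1) = (-5, -11, 16)
  D3: (-5, -12, 17) + (-1, 1, 0) = (-6, -11, 17)
  D4: (-5, -12, 17) + (-1, 0, 1) = (-6, -12, 18)
  D5: (-5, -12, 17) + (0, -1, 1) = (-5, -13, 18)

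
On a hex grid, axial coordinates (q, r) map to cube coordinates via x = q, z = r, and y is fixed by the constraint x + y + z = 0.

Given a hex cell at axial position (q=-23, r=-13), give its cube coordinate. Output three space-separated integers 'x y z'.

x = q = -23
z = r = -13
y = -x - z = -(-23) - (-13) = 36

Answer: -23 36 -13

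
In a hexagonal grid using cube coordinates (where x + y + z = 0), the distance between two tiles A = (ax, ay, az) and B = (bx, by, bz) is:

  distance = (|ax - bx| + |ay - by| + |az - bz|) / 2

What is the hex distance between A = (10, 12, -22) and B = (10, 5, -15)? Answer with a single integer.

|ax - bx| = |10 - 10| = 0
|ay - by| = |12 - 5| = 7
|az - bz| = |-22 - (-15)| = 7
distance = (0 + 7 + 7) / 2 = 14 / 2 = 7

Answer: 7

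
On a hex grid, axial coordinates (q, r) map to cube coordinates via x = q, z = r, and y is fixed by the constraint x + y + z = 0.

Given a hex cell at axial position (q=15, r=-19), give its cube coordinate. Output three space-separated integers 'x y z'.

x = q = 15
z = r = -19
y = -x - z = -(15) - (-19) = 4

Answer: 15 4 -19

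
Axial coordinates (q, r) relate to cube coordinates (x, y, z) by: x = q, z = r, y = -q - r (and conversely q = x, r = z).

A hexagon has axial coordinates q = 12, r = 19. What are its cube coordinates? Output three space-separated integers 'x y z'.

Answer: 12 -31 19

Derivation:
x = q = 12
z = r = 19
y = -x - z = -(12) - (19) = -31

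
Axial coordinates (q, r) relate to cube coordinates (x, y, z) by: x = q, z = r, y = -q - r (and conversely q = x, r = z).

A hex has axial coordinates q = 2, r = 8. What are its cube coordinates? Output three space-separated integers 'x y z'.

Answer: 2 -10 8

Derivation:
x = q = 2
z = r = 8
y = -x - z = -(2) - (8) = -10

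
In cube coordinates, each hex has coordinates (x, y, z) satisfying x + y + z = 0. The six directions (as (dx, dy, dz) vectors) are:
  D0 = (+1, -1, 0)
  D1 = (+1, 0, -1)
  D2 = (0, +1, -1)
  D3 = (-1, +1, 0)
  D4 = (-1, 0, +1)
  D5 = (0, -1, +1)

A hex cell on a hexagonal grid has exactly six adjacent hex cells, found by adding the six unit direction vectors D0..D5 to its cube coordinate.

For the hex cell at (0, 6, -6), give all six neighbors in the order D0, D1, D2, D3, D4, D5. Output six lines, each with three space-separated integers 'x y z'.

Answer: 1 5 -6
1 6 -7
0 7 -7
-1 7 -6
-1 6 -5
0 5 -5

Derivation:
Center: (0, 6, -6). Add each direction:
  D0: (0, 6, -6) + (1, -1, 0) = (1, 5, -6)
  D1: (0, 6, -6) + (1, 0, -1) = (1, 6, -7)
  D2: (0, 6, -6) + (0, 1, -1) = (0, 7, -7)
  D3: (0, 6, -6) + (-1, 1, 0) = (-1, 7, -6)
  D4: (0, 6, -6) + (-1, 0, 1) = (-1, 6, -5)
  D5: (0, 6, -6) + (0, -1, 1) = (0, 5, -5)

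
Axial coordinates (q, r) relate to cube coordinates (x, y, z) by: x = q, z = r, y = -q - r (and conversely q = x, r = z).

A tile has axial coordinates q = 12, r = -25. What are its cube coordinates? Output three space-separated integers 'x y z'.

x = q = 12
z = r = -25
y = -x - z = -(12) - (-25) = 13

Answer: 12 13 -25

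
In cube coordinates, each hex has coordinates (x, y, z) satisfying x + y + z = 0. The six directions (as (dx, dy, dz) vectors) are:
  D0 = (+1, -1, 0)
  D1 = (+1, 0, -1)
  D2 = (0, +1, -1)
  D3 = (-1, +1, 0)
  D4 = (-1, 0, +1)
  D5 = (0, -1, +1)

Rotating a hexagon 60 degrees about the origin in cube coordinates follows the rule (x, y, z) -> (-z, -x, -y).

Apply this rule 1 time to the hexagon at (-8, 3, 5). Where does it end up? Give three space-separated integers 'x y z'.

Answer: -5 8 -3

Derivation:
Start: (-8, 3, 5)
Step 1: (-8, 3, 5) -> (-(5), -(-8), -(3)) = (-5, 8, -3)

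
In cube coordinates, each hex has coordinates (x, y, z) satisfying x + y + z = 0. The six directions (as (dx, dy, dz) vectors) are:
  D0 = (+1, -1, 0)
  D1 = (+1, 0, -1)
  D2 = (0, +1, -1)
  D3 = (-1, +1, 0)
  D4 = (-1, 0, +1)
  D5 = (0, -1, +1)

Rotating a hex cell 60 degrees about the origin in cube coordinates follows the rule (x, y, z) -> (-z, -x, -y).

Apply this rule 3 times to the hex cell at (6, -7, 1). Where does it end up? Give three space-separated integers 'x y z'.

Start: (6, -7, 1)
Step 1: (6, -7, 1) -> (-(1), -(6), -(-7)) = (-1, -6, 7)
Step 2: (-1, -6, 7) -> (-(7), -(-1), -(-6)) = (-7, 1, 6)
Step 3: (-7, 1, 6) -> (-(6), -(-7), -(1)) = (-6, 7, -1)

Answer: -6 7 -1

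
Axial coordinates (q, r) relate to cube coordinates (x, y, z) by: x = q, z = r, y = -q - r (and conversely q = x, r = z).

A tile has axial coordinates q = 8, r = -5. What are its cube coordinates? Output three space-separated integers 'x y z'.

Answer: 8 -3 -5

Derivation:
x = q = 8
z = r = -5
y = -x - z = -(8) - (-5) = -3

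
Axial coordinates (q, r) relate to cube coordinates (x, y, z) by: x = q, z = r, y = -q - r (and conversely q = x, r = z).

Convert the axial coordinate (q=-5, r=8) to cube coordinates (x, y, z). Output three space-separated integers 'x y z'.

x = q = -5
z = r = 8
y = -x - z = -(-5) - (8) = -3

Answer: -5 -3 8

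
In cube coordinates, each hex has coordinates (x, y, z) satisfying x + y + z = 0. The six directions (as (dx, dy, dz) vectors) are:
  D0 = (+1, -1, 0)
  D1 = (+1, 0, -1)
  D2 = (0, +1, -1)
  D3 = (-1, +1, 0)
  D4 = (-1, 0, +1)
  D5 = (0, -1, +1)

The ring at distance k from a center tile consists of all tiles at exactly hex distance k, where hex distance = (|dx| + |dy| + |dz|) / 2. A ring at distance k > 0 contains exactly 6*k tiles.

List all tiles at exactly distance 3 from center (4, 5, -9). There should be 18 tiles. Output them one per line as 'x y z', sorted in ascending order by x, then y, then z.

Answer: 1 5 -6
1 6 -7
1 7 -8
1 8 -9
2 4 -6
2 8 -10
3 3 -6
3 8 -11
4 2 -6
4 8 -12
5 2 -7
5 7 -12
6 2 -8
6 6 -12
7 2 -9
7 3 -10
7 4 -11
7 5 -12

Derivation:
Walk ring at distance 3 from (4, 5, -9):
Start at center + D4*3 = (1, 5, -6)
  hex 0: (1, 5, -6)
  hex 1: (2, 4, -6)
  hex 2: (3, 3, -6)
  hex 3: (4, 2, -6)
  hex 4: (5, 2, -7)
  hex 5: (6, 2, -8)
  hex 6: (7, 2, -9)
  hex 7: (7, 3, -10)
  hex 8: (7, 4, -11)
  hex 9: (7, 5, -12)
  hex 10: (6, 6, -12)
  hex 11: (5, 7, -12)
  hex 12: (4, 8, -12)
  hex 13: (3, 8, -11)
  hex 14: (2, 8, -10)
  hex 15: (1, 8, -9)
  hex 16: (1, 7, -8)
  hex 17: (1, 6, -7)
Sorted: 18 hexes.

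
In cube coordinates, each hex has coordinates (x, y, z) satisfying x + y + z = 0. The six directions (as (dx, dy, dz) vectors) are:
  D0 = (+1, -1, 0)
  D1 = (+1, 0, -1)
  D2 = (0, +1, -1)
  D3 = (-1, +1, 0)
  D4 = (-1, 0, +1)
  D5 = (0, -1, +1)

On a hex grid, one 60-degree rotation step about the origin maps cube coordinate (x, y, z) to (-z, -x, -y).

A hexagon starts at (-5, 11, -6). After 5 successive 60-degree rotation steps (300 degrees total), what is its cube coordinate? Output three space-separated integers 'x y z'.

Start: (-5, 11, -6)
Step 1: (-5, 11, -6) -> (-(-6), -(-5), -(11)) = (6, 5, -11)
Step 2: (6, 5, -11) -> (-(-11), -(6), -(5)) = (11, -6, -5)
Step 3: (11, -6, -5) -> (-(-5), -(11), -(-6)) = (5, -11, 6)
Step 4: (5, -11, 6) -> (-(6), -(5), -(-11)) = (-6, -5, 11)
Step 5: (-6, -5, 11) -> (-(11), -(-6), -(-5)) = (-11, 6, 5)

Answer: -11 6 5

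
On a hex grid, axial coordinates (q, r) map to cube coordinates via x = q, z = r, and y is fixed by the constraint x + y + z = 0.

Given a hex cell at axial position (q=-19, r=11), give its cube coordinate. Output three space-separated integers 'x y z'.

x = q = -19
z = r = 11
y = -x - z = -(-19) - (11) = 8

Answer: -19 8 11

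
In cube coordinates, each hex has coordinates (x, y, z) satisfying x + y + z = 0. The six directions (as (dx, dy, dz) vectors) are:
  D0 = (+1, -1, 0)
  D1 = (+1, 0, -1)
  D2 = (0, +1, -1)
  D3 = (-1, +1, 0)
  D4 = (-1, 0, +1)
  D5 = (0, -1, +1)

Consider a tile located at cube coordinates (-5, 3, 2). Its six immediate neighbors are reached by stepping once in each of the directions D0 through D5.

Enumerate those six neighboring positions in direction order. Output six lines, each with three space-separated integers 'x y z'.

Center: (-5, 3, 2). Add each direction:
  D0: (-5, 3, 2) + (1, -1, 0) = (-4, 2, 2)
  D1: (-5, 3, 2) + (1, 0, -1) = (-4, 3, 1)
  D2: (-5, 3, 2) + (0, 1, -1) = (-5, 4, 1)
  D3: (-5, 3, 2) + (-1, 1, 0) = (-6, 4, 2)
  D4: (-5, 3, 2) + (-1, 0, 1) = (-6, 3, 3)
  D5: (-5, 3, 2) + (0, -1, 1) = (-5, 2, 3)

Answer: -4 2 2
-4 3 1
-5 4 1
-6 4 2
-6 3 3
-5 2 3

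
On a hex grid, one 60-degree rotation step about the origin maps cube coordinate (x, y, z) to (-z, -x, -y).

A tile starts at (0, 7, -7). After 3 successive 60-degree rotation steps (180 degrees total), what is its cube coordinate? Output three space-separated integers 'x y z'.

Answer: 0 -7 7

Derivation:
Start: (0, 7, -7)
Step 1: (0, 7, -7) -> (-(-7), -(0), -(7)) = (7, 0, -7)
Step 2: (7, 0, -7) -> (-(-7), -(7), -(0)) = (7, -7, 0)
Step 3: (7, -7, 0) -> (-(0), -(7), -(-7)) = (0, -7, 7)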